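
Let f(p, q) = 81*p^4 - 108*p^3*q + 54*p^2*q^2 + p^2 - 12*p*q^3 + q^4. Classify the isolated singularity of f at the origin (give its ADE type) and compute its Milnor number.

The Hessian of f at 0 has rank 1. Corank 1: A-series; mu = 3 gives A_3.

Type A3, Milnor number mu = 3.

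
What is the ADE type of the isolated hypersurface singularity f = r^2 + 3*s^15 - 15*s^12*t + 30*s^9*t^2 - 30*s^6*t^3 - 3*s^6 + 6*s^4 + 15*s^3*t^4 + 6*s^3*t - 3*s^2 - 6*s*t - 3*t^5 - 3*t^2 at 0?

A4

The Hessian of f at 0 has rank 2. Corank 1: A-series; mu = 4 gives A_4.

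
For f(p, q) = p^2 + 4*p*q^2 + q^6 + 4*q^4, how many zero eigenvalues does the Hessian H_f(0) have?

The Hessian at 0 is [[2, 0], [0, 0]] of rank 1; hence corank 1.

1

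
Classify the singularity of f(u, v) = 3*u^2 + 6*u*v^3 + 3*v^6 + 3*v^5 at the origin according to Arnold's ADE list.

A_{4}

The Hessian of f at 0 is [[6, 0], [0, 0]] with rank 1, so corank 1. A Groebner basis of the Jacobian ideal J(f) in C{u,v} is {u + v^3, u^2, u*v}; counting standard monomials gives mu = 4. Corank 1: A-series; mu = 4 gives A_4.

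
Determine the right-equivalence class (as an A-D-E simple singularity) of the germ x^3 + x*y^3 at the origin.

E_7

The Hessian of f at 0 has rank 0. Corank 2; j^3 = x^3 is a perfect cube, so E-series; the 4-jet and mu = 7 give E_7.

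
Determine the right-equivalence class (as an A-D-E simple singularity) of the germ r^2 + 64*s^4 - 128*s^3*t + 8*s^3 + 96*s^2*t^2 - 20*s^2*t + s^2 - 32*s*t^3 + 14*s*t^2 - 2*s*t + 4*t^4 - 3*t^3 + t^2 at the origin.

A2

The Hessian of f at 0 is [[2, -2, 0], [-2, 2, 0], [0, 0, 2]] with rank 2, so corank 1. A Groebner basis of the Jacobian ideal J(f) in C{s,t,r} is {t^2, s - t, r}; counting standard monomials gives mu = 2. Corank 1: A-series; mu = 2 gives A_2.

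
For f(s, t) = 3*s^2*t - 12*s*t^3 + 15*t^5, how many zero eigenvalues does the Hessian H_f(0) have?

Hessian at 0 has rank 0.

2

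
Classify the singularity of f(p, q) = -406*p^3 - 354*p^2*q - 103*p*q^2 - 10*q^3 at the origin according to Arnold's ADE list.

The Hessian of f at 0 is [[0, 0], [0, 0]] with rank 0, so corank 2. A Groebner basis of the Jacobian ideal J(f) in C{p,q} is {q^3, p^2 - 11*q^2/138, p*q + 13*q^2/46}; counting standard monomials gives mu = 4. Corank 2; j^3 = -(7*p + 2*q)*(58*p^2 + 34*p*q + 5*q^2) splits into three distinct lines over C (the quadratic factor has nonzero discriminant), so D_4.

D4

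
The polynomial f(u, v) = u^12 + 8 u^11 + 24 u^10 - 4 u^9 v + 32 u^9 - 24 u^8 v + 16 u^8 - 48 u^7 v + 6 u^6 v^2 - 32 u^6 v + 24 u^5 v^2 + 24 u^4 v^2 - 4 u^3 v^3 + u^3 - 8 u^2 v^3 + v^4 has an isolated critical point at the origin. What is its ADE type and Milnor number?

Type E_6, Milnor number mu = 6.

The Hessian of f at 0 has rank 0. Corank 2; j^3 = u^3 is a perfect cube, so E-series; the 4-jet and mu = 6 give E_6.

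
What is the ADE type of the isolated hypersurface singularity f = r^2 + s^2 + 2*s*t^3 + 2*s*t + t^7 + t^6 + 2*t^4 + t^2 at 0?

A6

The Hessian of f at 0 has rank 2. Corank 1: A-series; mu = 6 gives A_6.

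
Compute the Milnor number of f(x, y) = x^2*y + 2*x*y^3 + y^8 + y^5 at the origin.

9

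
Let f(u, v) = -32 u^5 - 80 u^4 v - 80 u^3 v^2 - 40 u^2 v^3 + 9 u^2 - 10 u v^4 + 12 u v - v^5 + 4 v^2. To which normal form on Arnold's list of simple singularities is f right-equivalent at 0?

A_4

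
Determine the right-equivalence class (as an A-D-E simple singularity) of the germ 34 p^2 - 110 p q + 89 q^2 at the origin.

The Hessian of f at 0 is [[68, -110], [-110, 178]] with rank 2, so corank 0. A Groebner basis of the Jacobian ideal J(f) in C{p,q} is {p, q}; counting standard monomials gives mu = 1. Corank 0: nondegenerate Morse point, so A_1.

A_{1}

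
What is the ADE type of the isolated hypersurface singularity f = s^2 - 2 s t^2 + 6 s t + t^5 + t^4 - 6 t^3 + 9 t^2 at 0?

A_4

The Hessian of f at 0 is [[2, 6], [6, 18]] with rank 1, so corank 1. A Groebner basis of the Jacobian ideal J(f) in C{s,t} is {s^2 + 6*s*t + 9*s + 27*t, -s + t^2 - 3*t}; counting standard monomials gives mu = 4. Corank 1: A-series; mu = 4 gives A_4.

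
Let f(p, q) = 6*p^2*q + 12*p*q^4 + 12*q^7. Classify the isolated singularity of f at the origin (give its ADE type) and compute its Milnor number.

The Hessian of f at 0 has rank 0. Corank 2; j^3 = 6*p^2*q has shape L^2 M (L != M), so D-series; mu = 8 gives D_8.

Type D8, Milnor number mu = 8.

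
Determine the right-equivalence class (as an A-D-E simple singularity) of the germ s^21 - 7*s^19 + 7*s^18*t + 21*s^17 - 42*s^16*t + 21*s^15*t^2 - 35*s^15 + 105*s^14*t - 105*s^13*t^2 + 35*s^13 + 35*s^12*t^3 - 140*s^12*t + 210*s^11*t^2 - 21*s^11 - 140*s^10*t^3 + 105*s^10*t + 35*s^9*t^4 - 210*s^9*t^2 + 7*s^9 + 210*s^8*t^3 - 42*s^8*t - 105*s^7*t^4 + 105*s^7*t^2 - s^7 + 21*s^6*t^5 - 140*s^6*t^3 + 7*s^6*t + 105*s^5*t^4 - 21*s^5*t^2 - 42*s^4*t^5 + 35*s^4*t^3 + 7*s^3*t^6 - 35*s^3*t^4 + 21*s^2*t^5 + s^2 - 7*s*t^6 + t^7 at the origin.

The Hessian of f at 0 has rank 1. Corank 1: A-series; mu = 6 gives A_6.

A_{6}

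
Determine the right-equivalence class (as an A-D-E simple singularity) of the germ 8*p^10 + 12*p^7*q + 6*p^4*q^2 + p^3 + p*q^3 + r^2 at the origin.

E_{7}

The Hessian of f at 0 is [[0, 0, 0], [0, 0, 0], [0, 0, 2]] with rank 1, so corank 2. A Groebner basis of the Jacobian ideal J(f) in C{p,q,r} is {p^3, p*q^2, 3*p^2 + q^3, r}; counting standard monomials gives mu = 7. Corank 2; j^3 = p^3 is a perfect cube, so E-series; the 4-jet and mu = 7 give E_7.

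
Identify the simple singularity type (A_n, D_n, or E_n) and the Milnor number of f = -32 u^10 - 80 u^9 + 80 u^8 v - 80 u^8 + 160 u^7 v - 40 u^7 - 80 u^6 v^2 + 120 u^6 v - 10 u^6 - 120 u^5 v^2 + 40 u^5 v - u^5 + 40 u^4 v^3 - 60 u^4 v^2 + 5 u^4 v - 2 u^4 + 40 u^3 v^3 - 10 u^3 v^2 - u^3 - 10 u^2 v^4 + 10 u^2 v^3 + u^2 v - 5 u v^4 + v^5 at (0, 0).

Type D6, Milnor number mu = 6.

The Hessian of f at 0 is [[0, 0], [0, 0]] with rank 0, so corank 2. A Groebner basis of the Jacobian ideal J(f) in C{u,v} is {u*v/5 + v^4, u*v^2, u^2 - u*v}; counting standard monomials gives mu = 6. Corank 2; j^3 = -u^2*(u - v) has shape L^2 M (L != M), so D-series; mu = 6 gives D_6.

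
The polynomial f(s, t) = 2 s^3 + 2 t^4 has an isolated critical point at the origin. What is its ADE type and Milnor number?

Type E_6, Milnor number mu = 6.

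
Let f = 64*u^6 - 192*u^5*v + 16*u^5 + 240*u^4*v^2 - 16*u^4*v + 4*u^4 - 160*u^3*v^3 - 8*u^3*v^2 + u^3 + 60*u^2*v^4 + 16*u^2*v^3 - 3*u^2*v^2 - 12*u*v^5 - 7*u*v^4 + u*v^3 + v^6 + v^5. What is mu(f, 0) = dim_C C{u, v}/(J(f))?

7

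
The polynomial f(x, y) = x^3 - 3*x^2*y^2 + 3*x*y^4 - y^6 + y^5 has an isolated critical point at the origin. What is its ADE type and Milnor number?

Type E_8, Milnor number mu = 8.

The Hessian of f at 0 is [[0, 0], [0, 0]] with rank 0, so corank 2. A Groebner basis of the Jacobian ideal J(f) in C{x,y} is {y^4, x^3, -x^2/2 + x*y^2}; counting standard monomials gives mu = 8. Corank 2; j^3 = x^3 is a perfect cube, so E-series; the 5-jet and mu = 8 give E_8.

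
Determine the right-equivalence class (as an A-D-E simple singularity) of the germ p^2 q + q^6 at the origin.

D_7

The Hessian of f at 0 has rank 0. Corank 2; j^3 = p^2*q has shape L^2 M (L != M), so D-series; mu = 7 gives D_7.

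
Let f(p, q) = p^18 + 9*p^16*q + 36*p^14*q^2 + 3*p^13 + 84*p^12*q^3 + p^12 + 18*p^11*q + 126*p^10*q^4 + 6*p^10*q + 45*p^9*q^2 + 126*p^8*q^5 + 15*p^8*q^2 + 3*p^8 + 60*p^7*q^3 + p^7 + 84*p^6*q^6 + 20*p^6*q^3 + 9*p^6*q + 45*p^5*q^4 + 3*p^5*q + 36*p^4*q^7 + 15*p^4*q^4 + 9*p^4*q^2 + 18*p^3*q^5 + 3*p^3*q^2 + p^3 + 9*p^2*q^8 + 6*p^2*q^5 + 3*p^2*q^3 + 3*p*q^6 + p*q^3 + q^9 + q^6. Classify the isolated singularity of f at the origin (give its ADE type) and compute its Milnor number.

Type E7, Milnor number mu = 7.

The Hessian of f at 0 has rank 0. Corank 2; j^3 = p^3 is a perfect cube, so E-series; the 4-jet and mu = 7 give E_7.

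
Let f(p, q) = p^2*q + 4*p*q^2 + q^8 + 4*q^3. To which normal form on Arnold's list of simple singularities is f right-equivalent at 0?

The Hessian of f at 0 has rank 0. Corank 2; j^3 = q*(p + 2*q)^2 has shape L^2 M (L != M), so D-series; mu = 9 gives D_9.

D_{9}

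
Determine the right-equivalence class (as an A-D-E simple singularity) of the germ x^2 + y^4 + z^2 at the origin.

The Hessian of f at 0 has rank 2. Corank 1: A-series; mu = 3 gives A_3.

A_3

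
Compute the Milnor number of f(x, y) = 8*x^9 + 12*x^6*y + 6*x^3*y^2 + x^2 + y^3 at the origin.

The Hessian of f at 0 has rank 1. Corank 1: A-series; mu = 2 gives A_2.

2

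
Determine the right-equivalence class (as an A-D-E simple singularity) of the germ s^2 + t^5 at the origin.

The Hessian of f at 0 has rank 1. Corank 1: A-series; mu = 4 gives A_4.

A_{4}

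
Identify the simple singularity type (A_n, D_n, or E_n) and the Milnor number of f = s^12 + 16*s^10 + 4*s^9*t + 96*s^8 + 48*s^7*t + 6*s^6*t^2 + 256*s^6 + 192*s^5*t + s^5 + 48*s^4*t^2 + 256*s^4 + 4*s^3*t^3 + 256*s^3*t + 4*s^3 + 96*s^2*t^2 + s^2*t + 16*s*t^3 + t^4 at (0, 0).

The Hessian of f at 0 has rank 0. Corank 2; j^3 = s^2*(4*s + t) has shape L^2 M (L != M), so D-series; mu = 5 gives D_5.

Type D_{5}, Milnor number mu = 5.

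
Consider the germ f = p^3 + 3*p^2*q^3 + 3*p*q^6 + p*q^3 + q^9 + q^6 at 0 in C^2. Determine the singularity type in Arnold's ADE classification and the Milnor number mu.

The Hessian of f at 0 has rank 0. Corank 2; j^3 = p^3 is a perfect cube, so E-series; the 4-jet and mu = 7 give E_7.

Type E7, Milnor number mu = 7.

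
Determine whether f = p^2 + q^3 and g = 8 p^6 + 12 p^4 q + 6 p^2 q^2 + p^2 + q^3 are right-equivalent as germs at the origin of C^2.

The Hessian of f at 0 has rank 1. Corank 1: A-series; mu = 2 gives A_2. The Hessian of g at 0 has rank 1. Corank 1: A-series; mu = 2 gives A_2. Both have type A_2, hence right-equivalent.

Yes.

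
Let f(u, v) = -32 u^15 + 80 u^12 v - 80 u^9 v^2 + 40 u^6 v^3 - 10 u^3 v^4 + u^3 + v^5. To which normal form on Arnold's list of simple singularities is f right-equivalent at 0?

E_{8}

The Hessian of f at 0 has rank 0. Corank 2; j^3 = u^3 is a perfect cube, so E-series; the 5-jet and mu = 8 give E_8.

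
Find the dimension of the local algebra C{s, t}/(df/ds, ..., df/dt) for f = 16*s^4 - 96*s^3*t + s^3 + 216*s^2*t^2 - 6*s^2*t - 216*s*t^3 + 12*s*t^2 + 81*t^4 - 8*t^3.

6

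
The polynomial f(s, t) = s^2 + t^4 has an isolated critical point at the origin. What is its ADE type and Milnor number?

Type A3, Milnor number mu = 3.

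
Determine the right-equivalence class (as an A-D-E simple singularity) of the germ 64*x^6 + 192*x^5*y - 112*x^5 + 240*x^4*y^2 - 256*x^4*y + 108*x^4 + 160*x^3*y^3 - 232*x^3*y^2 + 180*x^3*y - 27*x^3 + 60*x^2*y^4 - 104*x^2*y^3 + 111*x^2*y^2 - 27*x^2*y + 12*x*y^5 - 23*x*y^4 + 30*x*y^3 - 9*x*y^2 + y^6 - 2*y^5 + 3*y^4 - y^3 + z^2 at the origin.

E_8

The Hessian of f at 0 has rank 1. Corank 2; j^3 = -(3*x + y)^3 is a perfect cube, so E-series; the 5-jet and mu = 8 give E_8.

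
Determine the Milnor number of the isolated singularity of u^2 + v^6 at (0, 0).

5

The Hessian of f at 0 is [[2, 0], [0, 0]] with rank 1, so corank 1. A Groebner basis of the Jacobian ideal J(f) in C{u,v} is {v^5, u}; counting standard monomials gives mu = 5. Corank 1: A-series; mu = 5 gives A_5.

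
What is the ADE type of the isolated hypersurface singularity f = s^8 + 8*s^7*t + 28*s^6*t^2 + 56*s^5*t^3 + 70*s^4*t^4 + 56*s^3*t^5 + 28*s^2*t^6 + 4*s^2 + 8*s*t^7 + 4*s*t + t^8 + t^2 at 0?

The Hessian of f at 0 is [[8, 4], [4, 2]] with rank 1, so corank 1. A Groebner basis of the Jacobian ideal J(f) in C{s,t} is {t^7, s + t/2}; counting standard monomials gives mu = 7. Corank 1: A-series; mu = 7 gives A_7.

A7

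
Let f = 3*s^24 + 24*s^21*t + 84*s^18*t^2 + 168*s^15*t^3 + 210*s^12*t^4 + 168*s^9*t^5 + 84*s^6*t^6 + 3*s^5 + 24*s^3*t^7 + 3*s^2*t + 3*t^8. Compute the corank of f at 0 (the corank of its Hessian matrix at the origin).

2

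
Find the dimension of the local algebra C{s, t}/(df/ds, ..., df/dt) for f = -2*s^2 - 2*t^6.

5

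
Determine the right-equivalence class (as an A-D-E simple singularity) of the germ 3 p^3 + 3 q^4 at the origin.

The Hessian of f at 0 is [[0, 0], [0, 0]] with rank 0, so corank 2. A Groebner basis of the Jacobian ideal J(f) in C{p,q} is {q^3, p^2}; counting standard monomials gives mu = 6. Corank 2; j^3 = 3*p^3 is a perfect cube, so E-series; the 4-jet and mu = 6 give E_6.

E_6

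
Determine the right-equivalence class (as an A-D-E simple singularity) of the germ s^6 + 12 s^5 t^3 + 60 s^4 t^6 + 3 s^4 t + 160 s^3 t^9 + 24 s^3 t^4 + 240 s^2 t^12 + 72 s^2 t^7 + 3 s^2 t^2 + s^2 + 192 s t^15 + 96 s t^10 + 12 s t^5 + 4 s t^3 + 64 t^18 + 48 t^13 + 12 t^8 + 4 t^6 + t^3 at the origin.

A_2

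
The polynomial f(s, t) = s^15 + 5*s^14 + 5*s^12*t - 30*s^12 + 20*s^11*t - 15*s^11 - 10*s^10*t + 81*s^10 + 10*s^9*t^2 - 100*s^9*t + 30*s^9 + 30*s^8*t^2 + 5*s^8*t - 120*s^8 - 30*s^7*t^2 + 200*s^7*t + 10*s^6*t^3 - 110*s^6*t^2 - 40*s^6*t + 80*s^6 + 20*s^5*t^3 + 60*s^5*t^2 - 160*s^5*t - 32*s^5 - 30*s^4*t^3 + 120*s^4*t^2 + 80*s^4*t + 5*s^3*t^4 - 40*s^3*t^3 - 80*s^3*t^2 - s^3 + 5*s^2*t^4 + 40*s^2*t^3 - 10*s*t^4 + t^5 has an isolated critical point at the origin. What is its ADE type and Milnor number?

Type E8, Milnor number mu = 8.

The Hessian of f at 0 has rank 0. Corank 2; j^3 = -s^3 is a perfect cube, so E-series; the 5-jet and mu = 8 give E_8.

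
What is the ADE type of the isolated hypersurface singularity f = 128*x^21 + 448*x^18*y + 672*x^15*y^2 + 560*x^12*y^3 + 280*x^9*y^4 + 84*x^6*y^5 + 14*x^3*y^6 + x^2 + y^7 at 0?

The Hessian of f at 0 has rank 1. Corank 1: A-series; mu = 6 gives A_6.

A_6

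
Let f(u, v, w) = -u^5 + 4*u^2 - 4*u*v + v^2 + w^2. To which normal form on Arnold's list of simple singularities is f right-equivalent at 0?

The Hessian of f at 0 is [[8, -4, 0], [-4, 2, 0], [0, 0, 2]] with rank 2, so corank 1. A Groebner basis of the Jacobian ideal J(f) in C{u,v,w} is {v^4, u - v/2, w}; counting standard monomials gives mu = 4. Corank 1: A-series; mu = 4 gives A_4.

A4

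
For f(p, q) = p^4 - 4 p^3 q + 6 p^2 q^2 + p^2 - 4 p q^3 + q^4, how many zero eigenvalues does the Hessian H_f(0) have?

1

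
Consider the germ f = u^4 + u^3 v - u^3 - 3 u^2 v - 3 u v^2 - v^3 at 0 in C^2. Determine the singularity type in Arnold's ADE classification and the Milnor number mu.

Type E7, Milnor number mu = 7.

The Hessian of f at 0 is [[0, 0], [0, 0]] with rank 0, so corank 2. A Groebner basis of the Jacobian ideal J(f) in C{u,v} is {3*u^2 + 6*u*v + v^4 + v^3 + 3*v^2, u^3 - 3*u^2 - 6*u*v - 3*v^2, u^2*v + 3*u^2 + 6*u*v + 3*v^2, -2*u^2 + u*v^2 - 4*u*v + v^3/3 - 2*v^2}; counting standard monomials gives mu = 7. Corank 2; j^3 = -(u + v)^3 is a perfect cube, so E-series; the 4-jet and mu = 7 give E_7.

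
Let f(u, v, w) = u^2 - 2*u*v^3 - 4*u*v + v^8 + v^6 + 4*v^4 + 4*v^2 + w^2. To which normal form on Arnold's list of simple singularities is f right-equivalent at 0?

The Hessian of f at 0 has rank 2. Corank 1: A-series; mu = 7 gives A_7.

A_{7}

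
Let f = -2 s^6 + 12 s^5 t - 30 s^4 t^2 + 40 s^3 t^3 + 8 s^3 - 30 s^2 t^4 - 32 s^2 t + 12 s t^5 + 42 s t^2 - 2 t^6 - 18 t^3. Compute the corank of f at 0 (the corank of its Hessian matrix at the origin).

2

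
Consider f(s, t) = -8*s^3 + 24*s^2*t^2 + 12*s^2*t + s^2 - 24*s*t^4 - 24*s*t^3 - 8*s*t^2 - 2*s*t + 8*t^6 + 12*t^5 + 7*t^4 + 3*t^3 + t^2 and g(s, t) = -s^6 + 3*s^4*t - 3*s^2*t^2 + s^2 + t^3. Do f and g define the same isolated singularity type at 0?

The Hessian of f at 0 has rank 1. Corank 1: A-series; mu = 2 gives A_2. The Hessian of g at 0 has rank 1. Corank 1: A-series; mu = 2 gives A_2. Both have type A_2, hence right-equivalent.

Yes.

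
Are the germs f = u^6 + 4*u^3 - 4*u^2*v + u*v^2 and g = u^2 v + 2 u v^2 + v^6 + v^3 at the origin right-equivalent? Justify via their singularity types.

Yes.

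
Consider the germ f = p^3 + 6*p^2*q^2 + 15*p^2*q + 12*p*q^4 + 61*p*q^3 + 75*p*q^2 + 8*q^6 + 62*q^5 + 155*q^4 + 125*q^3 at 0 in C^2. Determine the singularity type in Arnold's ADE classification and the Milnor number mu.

Type E7, Milnor number mu = 7.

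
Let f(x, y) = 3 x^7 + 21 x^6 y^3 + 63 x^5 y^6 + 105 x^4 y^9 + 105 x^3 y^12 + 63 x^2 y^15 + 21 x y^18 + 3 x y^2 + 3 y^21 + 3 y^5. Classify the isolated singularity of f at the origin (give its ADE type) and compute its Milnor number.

Type D_8, Milnor number mu = 8.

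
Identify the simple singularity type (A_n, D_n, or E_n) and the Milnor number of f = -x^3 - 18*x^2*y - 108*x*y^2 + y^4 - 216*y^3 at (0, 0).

Type E6, Milnor number mu = 6.

The Hessian of f at 0 has rank 0. Corank 2; j^3 = -(x + 6*y)^3 is a perfect cube, so E-series; the 4-jet and mu = 6 give E_6.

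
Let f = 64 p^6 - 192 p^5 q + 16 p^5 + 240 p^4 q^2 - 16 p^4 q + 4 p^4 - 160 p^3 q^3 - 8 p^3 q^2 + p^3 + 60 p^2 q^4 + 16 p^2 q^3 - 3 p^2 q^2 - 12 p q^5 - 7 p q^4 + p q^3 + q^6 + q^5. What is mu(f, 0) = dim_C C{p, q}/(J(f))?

7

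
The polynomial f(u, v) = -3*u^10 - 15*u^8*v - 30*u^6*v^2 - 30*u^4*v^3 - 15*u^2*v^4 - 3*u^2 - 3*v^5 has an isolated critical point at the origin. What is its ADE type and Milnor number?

The Hessian of f at 0 is [[-6, 0], [0, 0]] with rank 1, so corank 1. A Groebner basis of the Jacobian ideal J(f) in C{u,v} is {v^4, u}; counting standard monomials gives mu = 4. Corank 1: A-series; mu = 4 gives A_4.

Type A_4, Milnor number mu = 4.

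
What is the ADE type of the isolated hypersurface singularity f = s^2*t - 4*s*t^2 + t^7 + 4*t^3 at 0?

The Hessian of f at 0 is [[0, 0], [0, 0]] with rank 0, so corank 2. A Groebner basis of the Jacobian ideal J(f) in C{s,t} is {s^2/7 + t^6 - 4*t^2/7, s^3 - 8*t^3, s*t - 2*t^2}; counting standard monomials gives mu = 8. Corank 2; j^3 = t*(s - 2*t)^2 has shape L^2 M (L != M), so D-series; mu = 8 gives D_8.

D_8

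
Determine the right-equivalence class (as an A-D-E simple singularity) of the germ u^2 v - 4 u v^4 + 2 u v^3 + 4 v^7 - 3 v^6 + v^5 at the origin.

D_{7}

The Hessian of f at 0 is [[0, 0], [0, 0]] with rank 0, so corank 2. A Groebner basis of the Jacobian ideal J(f) in C{u,v} is {-u*v/2 + v^4 - v^3/2, u^3, u^2*v + u^2/10 - u*v/20 - v^3/20, u^2/5 + u*v^2 + 2*u*v/5 + 2*v^3/5}; counting standard monomials gives mu = 7. Corank 2; j^3 = u^2*v has shape L^2 M (L != M), so D-series; mu = 7 gives D_7.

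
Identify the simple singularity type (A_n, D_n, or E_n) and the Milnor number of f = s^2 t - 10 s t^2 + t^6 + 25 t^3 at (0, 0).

The Hessian of f at 0 has rank 0. Corank 2; j^3 = t*(s - 5*t)^2 has shape L^2 M (L != M), so D-series; mu = 7 gives D_7.

Type D_7, Milnor number mu = 7.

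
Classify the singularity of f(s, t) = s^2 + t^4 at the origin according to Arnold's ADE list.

The Hessian of f at 0 is [[2, 0], [0, 0]] with rank 1, so corank 1. A Groebner basis of the Jacobian ideal J(f) in C{s,t} is {t^3, s}; counting standard monomials gives mu = 3. Corank 1: A-series; mu = 3 gives A_3.

A3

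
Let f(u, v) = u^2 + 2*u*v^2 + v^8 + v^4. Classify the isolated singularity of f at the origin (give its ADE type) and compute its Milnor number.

Type A_{7}, Milnor number mu = 7.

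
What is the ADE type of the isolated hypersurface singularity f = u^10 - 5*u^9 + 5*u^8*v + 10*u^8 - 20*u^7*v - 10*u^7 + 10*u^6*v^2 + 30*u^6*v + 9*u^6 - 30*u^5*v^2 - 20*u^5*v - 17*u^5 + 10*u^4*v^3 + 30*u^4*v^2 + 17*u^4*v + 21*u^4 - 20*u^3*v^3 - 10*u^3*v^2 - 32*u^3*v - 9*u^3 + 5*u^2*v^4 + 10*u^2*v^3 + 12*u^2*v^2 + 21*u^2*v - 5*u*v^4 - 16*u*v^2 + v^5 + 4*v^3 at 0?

D_6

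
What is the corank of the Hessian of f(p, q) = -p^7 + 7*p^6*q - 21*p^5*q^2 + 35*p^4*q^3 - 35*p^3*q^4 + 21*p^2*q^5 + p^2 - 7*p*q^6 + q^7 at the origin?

The Hessian at 0 is [[2, 0], [0, 0]] of rank 1; hence corank 1.

1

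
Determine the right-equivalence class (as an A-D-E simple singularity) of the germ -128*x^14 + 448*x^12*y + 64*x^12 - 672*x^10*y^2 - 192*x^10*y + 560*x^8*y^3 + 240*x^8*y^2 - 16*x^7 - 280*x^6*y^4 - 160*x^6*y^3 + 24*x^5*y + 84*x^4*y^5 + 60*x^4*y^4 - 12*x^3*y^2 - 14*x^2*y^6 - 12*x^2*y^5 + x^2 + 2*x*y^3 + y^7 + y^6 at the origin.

A6

The Hessian of f at 0 has rank 1. Corank 1: A-series; mu = 6 gives A_6.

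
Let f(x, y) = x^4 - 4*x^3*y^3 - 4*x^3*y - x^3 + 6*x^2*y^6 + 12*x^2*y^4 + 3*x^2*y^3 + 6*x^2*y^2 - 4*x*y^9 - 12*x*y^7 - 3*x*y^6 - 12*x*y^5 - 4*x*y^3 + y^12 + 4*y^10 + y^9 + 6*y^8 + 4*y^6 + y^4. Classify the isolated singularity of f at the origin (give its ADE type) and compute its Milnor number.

Type E6, Milnor number mu = 6.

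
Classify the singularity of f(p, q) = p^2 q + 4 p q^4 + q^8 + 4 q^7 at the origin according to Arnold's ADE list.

The Hessian of f at 0 has rank 0. Corank 2; j^3 = p^2*q has shape L^2 M (L != M), so D-series; mu = 9 gives D_9.

D_{9}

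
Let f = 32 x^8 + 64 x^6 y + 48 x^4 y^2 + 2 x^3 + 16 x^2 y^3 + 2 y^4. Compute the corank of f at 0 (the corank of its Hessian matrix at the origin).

2

The Hessian at 0 is [[0, 0], [0, 0]] of rank 0; hence corank 2.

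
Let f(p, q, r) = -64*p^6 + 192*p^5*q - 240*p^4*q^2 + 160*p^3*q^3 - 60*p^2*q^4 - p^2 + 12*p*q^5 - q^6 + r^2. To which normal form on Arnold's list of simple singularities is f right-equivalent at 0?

A5

The Hessian of f at 0 is [[-2, 0, 0], [0, 0, 0], [0, 0, 2]] with rank 2, so corank 1. A Groebner basis of the Jacobian ideal J(f) in C{p,q,r} is {q^5, p, r}; counting standard monomials gives mu = 5. Corank 1: A-series; mu = 5 gives A_5.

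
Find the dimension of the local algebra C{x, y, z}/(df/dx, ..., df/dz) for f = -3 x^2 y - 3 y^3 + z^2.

4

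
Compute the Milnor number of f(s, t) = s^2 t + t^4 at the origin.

The Hessian of f at 0 has rank 0. Corank 2; j^3 = s^2*t has shape L^2 M (L != M), so D-series; mu = 5 gives D_5.

5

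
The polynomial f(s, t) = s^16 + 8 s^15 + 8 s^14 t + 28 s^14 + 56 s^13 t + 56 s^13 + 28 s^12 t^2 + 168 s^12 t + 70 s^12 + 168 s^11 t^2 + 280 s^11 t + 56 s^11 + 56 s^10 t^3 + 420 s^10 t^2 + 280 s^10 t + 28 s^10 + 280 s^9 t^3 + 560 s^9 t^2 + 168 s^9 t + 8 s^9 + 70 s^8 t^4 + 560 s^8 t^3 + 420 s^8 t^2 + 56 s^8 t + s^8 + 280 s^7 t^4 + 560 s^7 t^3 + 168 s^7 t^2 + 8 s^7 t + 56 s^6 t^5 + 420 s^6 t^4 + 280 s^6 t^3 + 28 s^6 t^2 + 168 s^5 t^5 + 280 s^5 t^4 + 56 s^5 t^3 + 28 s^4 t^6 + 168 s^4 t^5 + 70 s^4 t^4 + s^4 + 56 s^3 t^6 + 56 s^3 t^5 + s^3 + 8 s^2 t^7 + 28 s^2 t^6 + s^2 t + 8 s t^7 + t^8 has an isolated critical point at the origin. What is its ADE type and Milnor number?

Type D_9, Milnor number mu = 9.

The Hessian of f at 0 has rank 0. Corank 2; j^3 = s^2*(s + t) has shape L^2 M (L != M), so D-series; mu = 9 gives D_9.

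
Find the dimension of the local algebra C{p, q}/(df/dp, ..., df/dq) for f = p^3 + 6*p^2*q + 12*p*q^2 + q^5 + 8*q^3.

8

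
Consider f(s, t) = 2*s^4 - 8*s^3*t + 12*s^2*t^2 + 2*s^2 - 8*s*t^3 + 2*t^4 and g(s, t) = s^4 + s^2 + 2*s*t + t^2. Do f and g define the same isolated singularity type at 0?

The Hessian of f at 0 has rank 1. Corank 1: A-series; mu = 3 gives A_3. The Hessian of g at 0 has rank 1. Corank 1: A-series; mu = 3 gives A_3. Both have type A_3, hence right-equivalent.

Yes.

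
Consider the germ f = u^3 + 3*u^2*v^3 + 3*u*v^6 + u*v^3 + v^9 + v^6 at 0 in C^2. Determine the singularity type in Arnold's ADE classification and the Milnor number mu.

The Hessian of f at 0 is [[0, 0], [0, 0]] with rank 0, so corank 2. A Groebner basis of the Jacobian ideal J(f) in C{u,v} is {u^3, u*v^2, 3*u^2 + v^3}; counting standard monomials gives mu = 7. Corank 2; j^3 = u^3 is a perfect cube, so E-series; the 4-jet and mu = 7 give E_7.

Type E_7, Milnor number mu = 7.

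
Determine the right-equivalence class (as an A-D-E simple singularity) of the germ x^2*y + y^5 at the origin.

D6

The Hessian of f at 0 is [[0, 0], [0, 0]] with rank 0, so corank 2. A Groebner basis of the Jacobian ideal J(f) in C{x,y} is {x^2/5 + y^4, x^3, x*y}; counting standard monomials gives mu = 6. Corank 2; j^3 = x^2*y has shape L^2 M (L != M), so D-series; mu = 6 gives D_6.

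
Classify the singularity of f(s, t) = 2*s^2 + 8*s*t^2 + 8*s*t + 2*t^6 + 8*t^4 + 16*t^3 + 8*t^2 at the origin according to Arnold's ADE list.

The Hessian of f at 0 is [[4, 8], [8, 16]] with rank 1, so corank 1. A Groebner basis of the Jacobian ideal J(f) in C{s,t} is {s^3 + 6*s^2 + 20*s*t - 8*s - 16*t, s^2*t - 2*s^2 - 6*s*t + 2*s + 4*t, s/2 + t^2 + t}; counting standard monomials gives mu = 5. Corank 1: A-series; mu = 5 gives A_5.

A_{5}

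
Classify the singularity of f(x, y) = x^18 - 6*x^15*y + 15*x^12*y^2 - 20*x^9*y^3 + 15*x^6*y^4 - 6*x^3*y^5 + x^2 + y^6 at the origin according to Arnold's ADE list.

A_5

The Hessian of f at 0 has rank 1. Corank 1: A-series; mu = 5 gives A_5.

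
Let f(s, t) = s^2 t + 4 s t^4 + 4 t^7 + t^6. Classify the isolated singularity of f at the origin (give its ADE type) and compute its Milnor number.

Type D_7, Milnor number mu = 7.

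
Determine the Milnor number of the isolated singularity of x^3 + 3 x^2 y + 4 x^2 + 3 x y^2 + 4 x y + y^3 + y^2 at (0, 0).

The Hessian of f at 0 is [[8, 4], [4, 2]] with rank 1, so corank 1. A Groebner basis of the Jacobian ideal J(f) in C{x,y} is {y^2, x + y/2}; counting standard monomials gives mu = 2. Corank 1: A-series; mu = 2 gives A_2.

2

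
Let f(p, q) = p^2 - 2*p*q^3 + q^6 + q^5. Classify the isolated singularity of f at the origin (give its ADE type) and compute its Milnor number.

The Hessian of f at 0 is [[2, 0], [0, 0]] with rank 1, so corank 1. A Groebner basis of the Jacobian ideal J(f) in C{p,q} is {-p + q^3, p^2, p*q}; counting standard monomials gives mu = 4. Corank 1: A-series; mu = 4 gives A_4.

Type A_4, Milnor number mu = 4.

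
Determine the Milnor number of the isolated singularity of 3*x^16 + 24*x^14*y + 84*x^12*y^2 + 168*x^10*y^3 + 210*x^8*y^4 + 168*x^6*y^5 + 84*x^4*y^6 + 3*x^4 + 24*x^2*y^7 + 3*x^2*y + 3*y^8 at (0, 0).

The Hessian of f at 0 has rank 0. Corank 2; j^3 = 3*x^2*y has shape L^2 M (L != M), so D-series; mu = 9 gives D_9.

9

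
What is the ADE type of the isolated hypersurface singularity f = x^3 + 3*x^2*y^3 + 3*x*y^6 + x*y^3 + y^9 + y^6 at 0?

E7

The Hessian of f at 0 has rank 0. Corank 2; j^3 = x^3 is a perfect cube, so E-series; the 4-jet and mu = 7 give E_7.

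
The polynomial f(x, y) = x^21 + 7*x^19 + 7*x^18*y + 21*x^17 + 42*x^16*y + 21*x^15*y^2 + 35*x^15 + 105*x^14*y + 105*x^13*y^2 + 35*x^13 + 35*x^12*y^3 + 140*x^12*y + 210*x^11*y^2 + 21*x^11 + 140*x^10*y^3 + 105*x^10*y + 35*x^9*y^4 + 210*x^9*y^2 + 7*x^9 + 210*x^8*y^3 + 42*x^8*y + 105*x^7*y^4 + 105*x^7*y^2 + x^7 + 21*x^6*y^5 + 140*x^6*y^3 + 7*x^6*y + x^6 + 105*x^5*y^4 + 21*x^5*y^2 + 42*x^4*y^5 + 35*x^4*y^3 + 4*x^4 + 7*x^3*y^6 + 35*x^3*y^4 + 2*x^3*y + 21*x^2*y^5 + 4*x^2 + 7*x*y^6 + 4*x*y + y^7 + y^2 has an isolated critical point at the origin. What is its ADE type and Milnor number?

Type A_6, Milnor number mu = 6.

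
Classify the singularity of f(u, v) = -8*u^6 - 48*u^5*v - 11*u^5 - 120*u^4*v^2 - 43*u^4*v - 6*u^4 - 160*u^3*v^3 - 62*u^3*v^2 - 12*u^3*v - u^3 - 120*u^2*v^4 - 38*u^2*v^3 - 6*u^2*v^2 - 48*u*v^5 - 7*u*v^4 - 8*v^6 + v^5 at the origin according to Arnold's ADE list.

E_{8}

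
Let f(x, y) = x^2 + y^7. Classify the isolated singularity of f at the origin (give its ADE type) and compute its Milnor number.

Type A6, Milnor number mu = 6.

The Hessian of f at 0 is [[2, 0], [0, 0]] with rank 1, so corank 1. A Groebner basis of the Jacobian ideal J(f) in C{x,y} is {y^6, x}; counting standard monomials gives mu = 6. Corank 1: A-series; mu = 6 gives A_6.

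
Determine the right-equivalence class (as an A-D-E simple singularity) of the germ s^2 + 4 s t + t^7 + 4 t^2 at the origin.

A_{6}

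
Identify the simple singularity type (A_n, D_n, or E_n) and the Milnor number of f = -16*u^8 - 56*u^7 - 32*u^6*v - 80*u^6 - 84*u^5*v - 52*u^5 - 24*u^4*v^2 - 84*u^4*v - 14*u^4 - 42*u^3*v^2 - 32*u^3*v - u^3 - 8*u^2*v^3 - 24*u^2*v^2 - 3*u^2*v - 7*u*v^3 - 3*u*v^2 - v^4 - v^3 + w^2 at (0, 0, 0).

The Hessian of f at 0 has rank 1. Corank 2; j^3 = -(u + v)^3 is a perfect cube, so E-series; the 4-jet and mu = 7 give E_7.

Type E_7, Milnor number mu = 7.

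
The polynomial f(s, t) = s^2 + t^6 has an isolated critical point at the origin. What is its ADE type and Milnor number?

Type A5, Milnor number mu = 5.

The Hessian of f at 0 has rank 1. Corank 1: A-series; mu = 5 gives A_5.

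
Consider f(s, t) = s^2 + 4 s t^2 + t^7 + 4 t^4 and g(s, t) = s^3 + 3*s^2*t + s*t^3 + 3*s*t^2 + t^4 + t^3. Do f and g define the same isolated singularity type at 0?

The Hessian of f at 0 has rank 1. Corank 1: A-series; mu = 6 gives A_6. The Hessian of g at 0 has rank 0. Corank 2; j^3 = (s + t)^3 is a perfect cube, so E-series; the 4-jet and mu = 7 give E_7. f is A_6 but g is E_7, hence not right-equivalent.

No.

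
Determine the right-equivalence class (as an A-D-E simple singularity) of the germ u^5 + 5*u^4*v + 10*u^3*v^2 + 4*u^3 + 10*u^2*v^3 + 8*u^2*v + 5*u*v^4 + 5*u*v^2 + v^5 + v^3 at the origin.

The Hessian of f at 0 has rank 0. Corank 2; j^3 = (u + v)*(2*u + v)^2 has shape L^2 M (L != M), so D-series; mu = 6 gives D_6.

D6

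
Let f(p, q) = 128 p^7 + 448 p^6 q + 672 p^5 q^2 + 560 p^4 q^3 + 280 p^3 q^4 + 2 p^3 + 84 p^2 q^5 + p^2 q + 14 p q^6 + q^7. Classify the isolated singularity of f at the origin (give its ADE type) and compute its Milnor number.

The Hessian of f at 0 has rank 0. Corank 2; j^3 = p^2*(2*p + q) has shape L^2 M (L != M), so D-series; mu = 8 gives D_8.

Type D_{8}, Milnor number mu = 8.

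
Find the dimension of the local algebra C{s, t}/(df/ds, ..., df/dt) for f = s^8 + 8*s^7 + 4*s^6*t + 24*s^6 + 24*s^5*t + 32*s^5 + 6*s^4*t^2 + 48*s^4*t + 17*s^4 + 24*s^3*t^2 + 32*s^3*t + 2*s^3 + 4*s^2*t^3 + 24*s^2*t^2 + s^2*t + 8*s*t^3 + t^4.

5

The Hessian of f at 0 has rank 0. Corank 2; j^3 = s^2*(2*s + t) has shape L^2 M (L != M), so D-series; mu = 5 gives D_5.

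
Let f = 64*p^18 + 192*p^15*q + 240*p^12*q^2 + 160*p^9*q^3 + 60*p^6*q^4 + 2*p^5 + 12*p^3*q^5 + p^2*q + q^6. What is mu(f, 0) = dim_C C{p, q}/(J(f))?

The Hessian of f at 0 has rank 0. Corank 2; j^3 = p^2*q has shape L^2 M (L != M), so D-series; mu = 7 gives D_7.

7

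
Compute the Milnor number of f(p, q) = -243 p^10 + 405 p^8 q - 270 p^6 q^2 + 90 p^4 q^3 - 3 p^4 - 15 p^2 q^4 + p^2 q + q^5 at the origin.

The Hessian of f at 0 has rank 0. Corank 2; j^3 = p^2*q has shape L^2 M (L != M), so D-series; mu = 6 gives D_6.

6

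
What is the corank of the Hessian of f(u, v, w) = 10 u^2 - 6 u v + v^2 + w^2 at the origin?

0

Hessian at 0 has rank 3.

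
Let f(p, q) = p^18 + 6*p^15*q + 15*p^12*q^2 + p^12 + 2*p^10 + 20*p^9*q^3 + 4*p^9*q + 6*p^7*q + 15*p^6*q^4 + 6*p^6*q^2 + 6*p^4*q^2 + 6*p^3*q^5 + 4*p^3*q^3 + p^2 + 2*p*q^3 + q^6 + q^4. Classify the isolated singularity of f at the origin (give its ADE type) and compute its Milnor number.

The Hessian of f at 0 has rank 1. Corank 1: A-series; mu = 3 gives A_3.

Type A_{3}, Milnor number mu = 3.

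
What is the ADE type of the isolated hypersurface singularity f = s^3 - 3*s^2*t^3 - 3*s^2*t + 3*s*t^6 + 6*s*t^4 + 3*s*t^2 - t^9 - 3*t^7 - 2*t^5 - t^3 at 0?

The Hessian of f at 0 has rank 0. Corank 2; j^3 = (s - t)^3 is a perfect cube, so E-series; the 5-jet and mu = 8 give E_8.

E_8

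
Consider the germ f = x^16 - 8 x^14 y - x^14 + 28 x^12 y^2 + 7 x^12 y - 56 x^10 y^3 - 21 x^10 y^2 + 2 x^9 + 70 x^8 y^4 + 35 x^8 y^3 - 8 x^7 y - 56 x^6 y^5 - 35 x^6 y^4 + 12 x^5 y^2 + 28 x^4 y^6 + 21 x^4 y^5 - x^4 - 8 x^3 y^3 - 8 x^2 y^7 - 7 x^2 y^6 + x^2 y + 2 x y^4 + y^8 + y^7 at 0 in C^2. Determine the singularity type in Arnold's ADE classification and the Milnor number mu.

Type D_9, Milnor number mu = 9.

The Hessian of f at 0 has rank 0. Corank 2; j^3 = x^2*y has shape L^2 M (L != M), so D-series; mu = 9 gives D_9.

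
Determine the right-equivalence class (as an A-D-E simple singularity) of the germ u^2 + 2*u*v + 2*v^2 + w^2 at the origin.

The Hessian of f at 0 has rank 3. Corank 0: nondegenerate Morse point, so A_1.

A1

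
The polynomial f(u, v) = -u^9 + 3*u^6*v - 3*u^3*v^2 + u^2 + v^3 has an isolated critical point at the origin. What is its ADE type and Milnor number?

The Hessian of f at 0 has rank 1. Corank 1: A-series; mu = 2 gives A_2.

Type A_2, Milnor number mu = 2.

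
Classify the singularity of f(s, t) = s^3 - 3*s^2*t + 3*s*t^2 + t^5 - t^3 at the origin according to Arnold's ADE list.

E8

The Hessian of f at 0 is [[0, 0], [0, 0]] with rank 0, so corank 2. A Groebner basis of the Jacobian ideal J(f) in C{s,t} is {t^4, s^2 - 2*s*t + t^2}; counting standard monomials gives mu = 8. Corank 2; j^3 = (s - t)^3 is a perfect cube, so E-series; the 5-jet and mu = 8 give E_8.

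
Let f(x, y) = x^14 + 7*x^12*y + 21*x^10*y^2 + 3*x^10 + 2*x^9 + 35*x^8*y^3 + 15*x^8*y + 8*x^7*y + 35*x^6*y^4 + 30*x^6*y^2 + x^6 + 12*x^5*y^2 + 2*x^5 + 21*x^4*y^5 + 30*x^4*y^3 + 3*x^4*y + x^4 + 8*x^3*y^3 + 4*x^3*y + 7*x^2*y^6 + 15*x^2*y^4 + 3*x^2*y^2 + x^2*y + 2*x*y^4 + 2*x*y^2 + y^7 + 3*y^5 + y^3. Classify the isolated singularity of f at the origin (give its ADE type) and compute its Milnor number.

The Hessian of f at 0 has rank 0. Corank 2; j^3 = y*(x + y)^2 has shape L^2 M (L != M), so D-series; mu = 6 gives D_6.

Type D6, Milnor number mu = 6.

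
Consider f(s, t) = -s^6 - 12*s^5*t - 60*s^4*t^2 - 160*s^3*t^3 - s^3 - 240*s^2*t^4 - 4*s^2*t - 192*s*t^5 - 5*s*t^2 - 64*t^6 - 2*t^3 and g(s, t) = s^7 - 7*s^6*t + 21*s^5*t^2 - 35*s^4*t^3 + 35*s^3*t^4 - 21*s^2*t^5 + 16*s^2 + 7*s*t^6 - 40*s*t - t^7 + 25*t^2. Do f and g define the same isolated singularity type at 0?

No.

The Hessian of f at 0 is [[0, 0], [0, 0]] with rank 0, so corank 2. A Groebner basis of the Jacobian ideal J(f) in C{s,t} is {-s*t/6 + t^5 - t^2/6, s*t^2 + t^3, s^2 + 3*s*t + 2*t^2}; counting standard monomials gives mu = 7. Corank 2; j^3 = -(s + t)^2*(s + 2*t) has shape L^2 M (L != M), so D-series; mu = 7 gives D_7. The Hessian of g at 0 is [[32, -40], [-40, 50]] with rank 1, so corank 1. A Groebner basis of the Jacobian ideal J(g) in C{s,t} is {t^6, s - 5*t/4}; counting standard monomials gives mu = 6. Corank 1: A-series; mu = 6 gives A_6. f is D_7 but g is A_6, hence not right-equivalent.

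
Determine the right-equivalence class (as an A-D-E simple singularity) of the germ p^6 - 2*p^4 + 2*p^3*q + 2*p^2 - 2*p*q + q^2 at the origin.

A_{1}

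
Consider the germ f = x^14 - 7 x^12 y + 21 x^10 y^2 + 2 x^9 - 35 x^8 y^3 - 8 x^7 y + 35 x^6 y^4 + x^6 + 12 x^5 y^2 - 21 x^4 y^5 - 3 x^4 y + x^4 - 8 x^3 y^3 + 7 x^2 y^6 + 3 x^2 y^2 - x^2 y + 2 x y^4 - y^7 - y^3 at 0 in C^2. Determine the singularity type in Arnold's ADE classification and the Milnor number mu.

The Hessian of f at 0 has rank 0. Corank 2; j^3 = -y*(x^2 + y^2) splits into three distinct lines over C (the quadratic factor has nonzero discriminant), so D_4.

Type D4, Milnor number mu = 4.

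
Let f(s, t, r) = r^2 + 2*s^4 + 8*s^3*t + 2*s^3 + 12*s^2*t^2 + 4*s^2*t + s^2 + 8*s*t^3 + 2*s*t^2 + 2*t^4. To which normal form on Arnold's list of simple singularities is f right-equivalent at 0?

A_{3}

The Hessian of f at 0 has rank 2. Corank 1: A-series; mu = 3 gives A_3.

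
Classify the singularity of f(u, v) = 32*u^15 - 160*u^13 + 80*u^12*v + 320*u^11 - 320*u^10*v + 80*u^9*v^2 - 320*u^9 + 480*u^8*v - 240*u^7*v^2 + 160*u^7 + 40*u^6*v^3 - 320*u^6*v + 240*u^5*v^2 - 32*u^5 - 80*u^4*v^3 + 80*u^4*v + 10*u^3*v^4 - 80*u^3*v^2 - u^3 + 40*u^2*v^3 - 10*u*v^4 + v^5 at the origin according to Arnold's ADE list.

E_{8}

The Hessian of f at 0 is [[0, 0], [0, 0]] with rank 0, so corank 2. A Groebner basis of the Jacobian ideal J(f) in C{u,v} is {v^5, u*v^3 - v^4/8, u^2}; counting standard monomials gives mu = 8. Corank 2; j^3 = -u^3 is a perfect cube, so E-series; the 5-jet and mu = 8 give E_8.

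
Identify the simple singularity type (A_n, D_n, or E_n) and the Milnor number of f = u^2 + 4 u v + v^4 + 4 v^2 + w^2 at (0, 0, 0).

Type A_{3}, Milnor number mu = 3.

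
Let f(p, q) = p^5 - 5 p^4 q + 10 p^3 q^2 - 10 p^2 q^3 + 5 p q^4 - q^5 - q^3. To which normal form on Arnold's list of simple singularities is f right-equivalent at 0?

E8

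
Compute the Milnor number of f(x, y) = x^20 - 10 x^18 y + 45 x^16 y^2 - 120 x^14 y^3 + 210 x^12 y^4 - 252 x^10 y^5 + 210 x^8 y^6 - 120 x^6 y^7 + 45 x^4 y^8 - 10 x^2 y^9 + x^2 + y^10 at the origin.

9

The Hessian of f at 0 has rank 1. Corank 1: A-series; mu = 9 gives A_9.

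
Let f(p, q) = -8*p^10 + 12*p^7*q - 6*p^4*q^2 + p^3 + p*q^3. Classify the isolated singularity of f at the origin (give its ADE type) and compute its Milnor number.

Type E_{7}, Milnor number mu = 7.

The Hessian of f at 0 is [[0, 0], [0, 0]] with rank 0, so corank 2. A Groebner basis of the Jacobian ideal J(f) in C{p,q} is {p^3, p*q^2, 3*p^2 + q^3}; counting standard monomials gives mu = 7. Corank 2; j^3 = p^3 is a perfect cube, so E-series; the 4-jet and mu = 7 give E_7.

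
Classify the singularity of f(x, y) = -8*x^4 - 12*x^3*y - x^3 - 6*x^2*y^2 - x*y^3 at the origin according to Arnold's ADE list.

The Hessian of f at 0 has rank 0. Corank 2; j^3 = -x^3 is a perfect cube, so E-series; the 4-jet and mu = 7 give E_7.

E_7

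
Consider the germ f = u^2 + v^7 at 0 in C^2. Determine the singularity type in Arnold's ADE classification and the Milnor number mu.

The Hessian of f at 0 has rank 1. Corank 1: A-series; mu = 6 gives A_6.

Type A_6, Milnor number mu = 6.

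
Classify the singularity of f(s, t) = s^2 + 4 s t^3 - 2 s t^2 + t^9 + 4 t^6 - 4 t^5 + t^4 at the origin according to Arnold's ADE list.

A_{8}

The Hessian of f at 0 is [[2, 0], [0, 0]] with rank 1, so corank 1. A Groebner basis of the Jacobian ideal J(f) in C{s,t} is {s^2*t^2 + s^2*t + 3*s^2/4 - s*t^2 - s*t/8 - s/16 + t^2/16, s^3 + 3*s^2*t/2 + 5*s^2/4 - 7*s*t^2/4 - s*t/4 - s/8 + t^2/8, s/2 + t^3 - t^2/2}; counting standard monomials gives mu = 8. Corank 1: A-series; mu = 8 gives A_8.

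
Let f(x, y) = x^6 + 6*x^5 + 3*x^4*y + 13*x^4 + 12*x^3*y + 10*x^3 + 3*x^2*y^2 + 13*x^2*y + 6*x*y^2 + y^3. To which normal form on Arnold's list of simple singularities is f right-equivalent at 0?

D4

The Hessian of f at 0 has rank 0. Corank 2; j^3 = (2*x + y)*(5*x^2 + 4*x*y + y^2) splits into three distinct lines over C (the quadratic factor has nonzero discriminant), so D_4.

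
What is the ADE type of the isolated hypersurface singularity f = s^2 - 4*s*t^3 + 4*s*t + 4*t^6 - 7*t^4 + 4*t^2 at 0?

The Hessian of f at 0 is [[2, 4], [4, 8]] with rank 1, so corank 1. A Groebner basis of the Jacobian ideal J(f) in C{s,t} is {t^3, s + 2*t}; counting standard monomials gives mu = 3. Corank 1: A-series; mu = 3 gives A_3.

A3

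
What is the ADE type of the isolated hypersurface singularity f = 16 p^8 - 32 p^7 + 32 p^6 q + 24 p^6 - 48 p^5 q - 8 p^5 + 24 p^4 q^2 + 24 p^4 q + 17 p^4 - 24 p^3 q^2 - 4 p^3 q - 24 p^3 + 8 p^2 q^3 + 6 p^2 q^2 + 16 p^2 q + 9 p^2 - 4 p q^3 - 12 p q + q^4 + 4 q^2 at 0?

A3

The Hessian of f at 0 has rank 1. Corank 1: A-series; mu = 3 gives A_3.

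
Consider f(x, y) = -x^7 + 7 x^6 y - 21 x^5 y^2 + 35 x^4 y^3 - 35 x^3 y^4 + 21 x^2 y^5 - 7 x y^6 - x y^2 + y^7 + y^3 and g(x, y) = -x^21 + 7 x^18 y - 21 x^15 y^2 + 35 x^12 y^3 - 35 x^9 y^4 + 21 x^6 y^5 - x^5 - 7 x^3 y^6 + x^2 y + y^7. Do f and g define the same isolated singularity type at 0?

The Hessian of f at 0 has rank 0. Corank 2; j^3 = -y^2*(x - y) has shape L^2 M (L != M), so D-series; mu = 8 gives D_8. The Hessian of g at 0 has rank 0. Corank 2; j^3 = x^2*y has shape L^2 M (L != M), so D-series; mu = 8 gives D_8. Both have type D_8, hence right-equivalent.

Yes.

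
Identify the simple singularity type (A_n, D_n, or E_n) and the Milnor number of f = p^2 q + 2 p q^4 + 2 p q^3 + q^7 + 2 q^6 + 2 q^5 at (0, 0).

Type D_6, Milnor number mu = 6.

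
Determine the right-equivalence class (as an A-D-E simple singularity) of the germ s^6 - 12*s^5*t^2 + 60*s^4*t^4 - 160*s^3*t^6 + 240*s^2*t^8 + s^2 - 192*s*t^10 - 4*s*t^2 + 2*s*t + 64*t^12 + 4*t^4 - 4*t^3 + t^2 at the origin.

The Hessian of f at 0 is [[2, 2], [2, 2]] with rank 1, so corank 1. A Groebner basis of the Jacobian ideal J(f) in C{s,t} is {s^3 - 3*s^2/2 - 5*s*t/2 - s/2 - t/2, s^2*t + s^2 + 3*s*t/2 + s/4 + t/4, -s/2 + t^2 - t/2}; counting standard monomials gives mu = 5. Corank 1: A-series; mu = 5 gives A_5.

A5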